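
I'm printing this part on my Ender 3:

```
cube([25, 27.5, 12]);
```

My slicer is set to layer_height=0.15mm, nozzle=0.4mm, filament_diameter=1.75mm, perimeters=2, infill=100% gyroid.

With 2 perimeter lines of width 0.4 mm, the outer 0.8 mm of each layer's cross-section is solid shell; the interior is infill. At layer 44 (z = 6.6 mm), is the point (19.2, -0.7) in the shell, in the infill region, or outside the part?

At z = 6.6 mm: the cube is present — its section is the full 25×27.5 rectangle. Overall, the cross-section is a single solid region. The nearest boundary edge runs (0.00, 0.00)→(25.00, 0.00); distance from the point to it = 0.70 mm. The point is not inside any of the regions above, so it lies outside the cross-section (0.70 mm from the nearest boundary).

outside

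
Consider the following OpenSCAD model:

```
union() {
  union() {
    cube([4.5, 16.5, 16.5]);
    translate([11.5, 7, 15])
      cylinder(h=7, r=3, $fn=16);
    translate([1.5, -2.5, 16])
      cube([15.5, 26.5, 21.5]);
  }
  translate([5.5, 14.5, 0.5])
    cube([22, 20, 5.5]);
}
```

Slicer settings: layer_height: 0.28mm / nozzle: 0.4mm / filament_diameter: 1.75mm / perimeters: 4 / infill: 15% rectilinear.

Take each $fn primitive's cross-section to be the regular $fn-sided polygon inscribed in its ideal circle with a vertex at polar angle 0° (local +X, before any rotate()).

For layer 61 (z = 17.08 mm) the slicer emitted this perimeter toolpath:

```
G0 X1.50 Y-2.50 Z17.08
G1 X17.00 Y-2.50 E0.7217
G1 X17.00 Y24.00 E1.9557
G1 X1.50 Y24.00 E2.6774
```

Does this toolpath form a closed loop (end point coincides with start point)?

Start point (G0): (1.50, -2.50). End point (last G1): the path does not return to the start — open.

no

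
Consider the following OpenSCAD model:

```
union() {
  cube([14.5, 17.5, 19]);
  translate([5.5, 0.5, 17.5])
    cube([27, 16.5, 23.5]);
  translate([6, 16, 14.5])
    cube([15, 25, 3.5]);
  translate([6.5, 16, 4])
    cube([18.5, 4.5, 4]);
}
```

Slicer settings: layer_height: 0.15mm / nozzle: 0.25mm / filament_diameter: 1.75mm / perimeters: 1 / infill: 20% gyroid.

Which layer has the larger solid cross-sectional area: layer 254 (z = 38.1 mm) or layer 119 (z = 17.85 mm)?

Layer 254 (z = 38.1): the cube does not reach this height (z outside [0, 19]); the 27×16.5 cube at (5.5, 0.5) contributes its full rectangle (area 445.50 mm²); the cube at (6, 16) is not intersected at this z (z outside [14.5, 18]); the cube at (6.5, 16) does not reach this height (z outside [4, 8]); Combining (union): only the 27×16.5 cube at (5.5, 0.5) is present, so the union is just that shape — area = 445.50 mm². So its area = 445.50 mm². Layer 119 (z = 17.85): the cube is present — its section is the full 14.5×17.5 rectangle (area 253.75 mm²); the 27×16.5 cube at (5.5, 0.5) contributes its full rectangle (area 445.50 mm²); the 15×25 cube at (6, 16) contributes its full rectangle (area 375.00 mm²); the cube at (6.5, 16) is not intersected at this z (z outside [4, 8]); Taking the union: the regions partially overlap — summed areas 1074.25 mm² minus the doubly-counted overlap 167.75 mm² gives 906.50 mm² — area = 906.50 mm². So its area = 906.50 mm². Layer 119 is larger (906.50 vs 445.50 mm²).

layer 119 (z = 17.85 mm)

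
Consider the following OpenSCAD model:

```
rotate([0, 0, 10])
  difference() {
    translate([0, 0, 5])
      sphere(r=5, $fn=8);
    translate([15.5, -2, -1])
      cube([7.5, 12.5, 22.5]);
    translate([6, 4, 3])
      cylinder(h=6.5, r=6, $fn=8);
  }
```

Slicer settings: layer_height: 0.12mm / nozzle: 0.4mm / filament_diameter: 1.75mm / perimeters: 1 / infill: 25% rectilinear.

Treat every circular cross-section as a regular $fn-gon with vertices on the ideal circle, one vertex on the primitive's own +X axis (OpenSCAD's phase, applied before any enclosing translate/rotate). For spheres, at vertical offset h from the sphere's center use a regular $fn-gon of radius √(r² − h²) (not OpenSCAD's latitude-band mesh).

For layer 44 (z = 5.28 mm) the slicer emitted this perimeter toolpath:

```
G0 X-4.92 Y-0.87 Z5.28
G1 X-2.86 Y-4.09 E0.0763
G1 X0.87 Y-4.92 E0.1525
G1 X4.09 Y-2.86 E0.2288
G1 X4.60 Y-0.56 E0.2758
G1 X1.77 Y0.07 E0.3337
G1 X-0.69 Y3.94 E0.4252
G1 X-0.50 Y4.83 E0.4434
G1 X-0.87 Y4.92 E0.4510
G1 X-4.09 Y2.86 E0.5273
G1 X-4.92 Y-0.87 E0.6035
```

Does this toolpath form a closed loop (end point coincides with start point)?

yes

Start point (G0): (-4.92, -0.87). End point (last G1): the path returns to the start — closed.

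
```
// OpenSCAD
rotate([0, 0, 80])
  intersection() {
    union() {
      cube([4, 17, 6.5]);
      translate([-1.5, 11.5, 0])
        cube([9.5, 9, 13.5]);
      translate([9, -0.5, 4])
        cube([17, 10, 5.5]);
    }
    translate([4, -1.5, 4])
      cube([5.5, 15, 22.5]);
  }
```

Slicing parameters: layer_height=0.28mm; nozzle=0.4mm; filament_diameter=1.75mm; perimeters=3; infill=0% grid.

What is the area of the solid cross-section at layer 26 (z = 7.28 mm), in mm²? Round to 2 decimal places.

At z = 7.28 mm: the cube is absent (z outside [0, 6.5]); the cube at (-1.5, 11.5) (footprint 9.5×9) is included at this height (area 85.50 mm²); the cube at (9, -0.5) is present — its section is the full 17×10 rectangle (area 170.00 mm²); Combining (union): the 2 present regions are separate (no shared area or edge), so areas and boundary lengths simply add and each stays a separate island — area = 255.50 mm²; the cube at (4, -1.5) (footprint 5.5×15) is included at this height (area 82.50 mm²); Taking the intersection: the 5.5×15 cube at (4, -1.5) partially overlaps the result so far; clipping to the common part keeps 13.00 mm² — area = 13.00 mm²; (whole slice rotated 80° about Z — lengths, areas and connectivity unchanged). Overall, the cross-section has 2 separate islands. Net area = 13.00 mm².

13.00 mm²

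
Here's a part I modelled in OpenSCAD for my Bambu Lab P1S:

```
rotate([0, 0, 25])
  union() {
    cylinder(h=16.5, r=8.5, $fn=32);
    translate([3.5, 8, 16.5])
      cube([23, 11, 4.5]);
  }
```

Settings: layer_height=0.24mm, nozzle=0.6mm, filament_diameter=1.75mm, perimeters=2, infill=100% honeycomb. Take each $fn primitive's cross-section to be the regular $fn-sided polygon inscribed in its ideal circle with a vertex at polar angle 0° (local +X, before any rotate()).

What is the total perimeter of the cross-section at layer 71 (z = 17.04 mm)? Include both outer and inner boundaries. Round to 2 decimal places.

At z = 17.04 mm: the cylinder is absent (z outside [0, 16.5]); the cube at (3.5, 8) (footprint 23×11) is included at this height (perimeter 68.00 mm); Combining (union): only the 23×11 cube at (3.5, 8) is present, so the union is just that shape — boundary = 68.00 mm; (whole slice rotated 25° about Z — lengths, areas and connectivity unchanged). Overall, the cross-section is a single solid region. Total boundary length (outer) = 68.00 mm.

68.00 mm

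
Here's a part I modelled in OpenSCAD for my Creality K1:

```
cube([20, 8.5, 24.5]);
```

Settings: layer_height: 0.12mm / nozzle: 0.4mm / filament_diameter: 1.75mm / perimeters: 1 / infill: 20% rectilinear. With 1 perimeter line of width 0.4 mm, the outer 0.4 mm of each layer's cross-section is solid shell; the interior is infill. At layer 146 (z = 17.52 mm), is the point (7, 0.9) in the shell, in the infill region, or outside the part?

infill

At z = 17.52 mm: the 20×8.5 cube contributes its full rectangle. Overall, the cross-section is a single solid region. The nearest boundary edge runs (0.00, 0.00)→(20.00, 0.00); distance from the point to it = 0.90 mm. The point is inside the cross-section and 0.90 mm from the nearest boundary — more than the 0.4 mm shell width (1 × 0.4), so it's in the infill interior.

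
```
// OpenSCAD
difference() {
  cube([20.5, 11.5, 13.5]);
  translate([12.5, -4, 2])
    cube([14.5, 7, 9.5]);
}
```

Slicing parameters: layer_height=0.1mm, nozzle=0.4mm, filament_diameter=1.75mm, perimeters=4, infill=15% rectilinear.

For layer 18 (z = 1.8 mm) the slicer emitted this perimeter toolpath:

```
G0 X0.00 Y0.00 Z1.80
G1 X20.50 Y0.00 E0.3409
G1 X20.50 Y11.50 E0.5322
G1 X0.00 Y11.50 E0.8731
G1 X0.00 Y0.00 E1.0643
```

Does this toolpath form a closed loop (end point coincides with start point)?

yes

Start point (G0): (0.00, 0.00). End point (last G1): the path returns to the start — closed.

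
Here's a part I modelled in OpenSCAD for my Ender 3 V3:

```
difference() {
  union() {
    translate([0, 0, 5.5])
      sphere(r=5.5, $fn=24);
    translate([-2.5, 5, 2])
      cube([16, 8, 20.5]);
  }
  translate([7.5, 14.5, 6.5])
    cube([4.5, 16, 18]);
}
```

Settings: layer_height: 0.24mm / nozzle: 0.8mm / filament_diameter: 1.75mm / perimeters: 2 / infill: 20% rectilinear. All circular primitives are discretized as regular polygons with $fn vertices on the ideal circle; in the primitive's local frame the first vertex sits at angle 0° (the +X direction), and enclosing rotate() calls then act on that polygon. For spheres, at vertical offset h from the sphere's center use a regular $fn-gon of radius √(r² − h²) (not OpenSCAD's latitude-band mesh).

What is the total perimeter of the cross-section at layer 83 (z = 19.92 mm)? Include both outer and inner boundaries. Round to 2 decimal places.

At z = 19.92 mm: the sphere is not intersected at this z (|z−center|=14.420 > r=5.5); the cube at (-2.5, 5) (footprint 16×8) is included at this height (perimeter 48.00 mm); Taking the union: only the 16×8 cube at (-2.5, 5) is present, so the union is just that shape — boundary = 48.00 mm; the cube at (7.5, 14.5) is present — its section is the full 4.5×16 rectangle (perimeter 41.00 mm); Subtracting the remaining from the first: starting from the result so far, the 4.5×16 cube at (7.5, 14.5) misses the remaining region (no effect) — boundary = 48.00 mm. Overall, the cross-section is a single solid region. Total boundary length (outer) = 48.00 mm.

48.00 mm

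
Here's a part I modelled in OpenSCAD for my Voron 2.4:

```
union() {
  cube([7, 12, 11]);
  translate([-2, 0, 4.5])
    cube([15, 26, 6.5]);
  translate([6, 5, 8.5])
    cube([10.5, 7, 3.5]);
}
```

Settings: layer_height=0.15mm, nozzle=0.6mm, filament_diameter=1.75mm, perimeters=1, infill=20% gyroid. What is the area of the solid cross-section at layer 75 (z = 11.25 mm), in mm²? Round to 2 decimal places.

At z = 11.25 mm: the cube is not intersected at this z (z outside [0, 11]); the cube at (-2, 0) is absent (z outside [4.5, 11]); the 10.5×7 cube at (6, 5) contributes its full rectangle (area 73.50 mm²); Taking the union: only the 10.5×7 cube at (6, 5) is present, so the union is just that shape — area = 73.50 mm². Overall, the cross-section is a single solid region. Net area = 73.50 mm².

73.50 mm²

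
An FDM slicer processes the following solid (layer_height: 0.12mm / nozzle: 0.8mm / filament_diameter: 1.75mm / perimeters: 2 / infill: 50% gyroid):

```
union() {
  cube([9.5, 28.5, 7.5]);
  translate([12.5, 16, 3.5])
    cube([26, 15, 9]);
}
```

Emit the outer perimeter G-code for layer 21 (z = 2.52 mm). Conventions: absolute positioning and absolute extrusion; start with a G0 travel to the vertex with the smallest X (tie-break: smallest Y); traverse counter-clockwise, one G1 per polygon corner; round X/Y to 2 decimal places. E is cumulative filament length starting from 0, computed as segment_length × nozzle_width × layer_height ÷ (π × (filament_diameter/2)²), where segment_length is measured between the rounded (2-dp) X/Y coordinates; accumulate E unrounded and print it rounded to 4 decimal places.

G0 X0.00 Y0.00 Z2.52
G1 X9.50 Y0.00 E0.3792
G1 X9.50 Y28.50 E1.5167
G1 X0.00 Y28.50 E1.8958
G1 X0.00 Y0.00 E3.0333

At z = 2.52 mm: the 9.5×28.5 cube contributes its full rectangle; the cube at (12.5, 16) is not intersected at this z (z outside [3.5, 12.5]); Combining (union): only the 9.5×28.5 cube is present, so the union is just that shape — 1 connected region. The outline is a single polygon with 4 vertices. Extrusion per mm of travel: 0.8 × 0.12 / (π × 0.875²) = 0.039912. Accumulating E over each segment gives final E = 3.0333.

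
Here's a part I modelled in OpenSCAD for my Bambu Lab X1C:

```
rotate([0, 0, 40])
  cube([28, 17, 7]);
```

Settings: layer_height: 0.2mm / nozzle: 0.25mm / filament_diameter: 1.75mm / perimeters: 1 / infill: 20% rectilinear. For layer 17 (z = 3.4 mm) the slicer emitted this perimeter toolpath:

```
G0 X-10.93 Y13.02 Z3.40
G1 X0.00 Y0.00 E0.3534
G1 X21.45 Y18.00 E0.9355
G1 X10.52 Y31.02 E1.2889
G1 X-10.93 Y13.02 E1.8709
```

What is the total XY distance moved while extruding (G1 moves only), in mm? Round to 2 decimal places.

Sum the Euclidean lengths of each G1 segment: total = 90.00 mm.

90.00 mm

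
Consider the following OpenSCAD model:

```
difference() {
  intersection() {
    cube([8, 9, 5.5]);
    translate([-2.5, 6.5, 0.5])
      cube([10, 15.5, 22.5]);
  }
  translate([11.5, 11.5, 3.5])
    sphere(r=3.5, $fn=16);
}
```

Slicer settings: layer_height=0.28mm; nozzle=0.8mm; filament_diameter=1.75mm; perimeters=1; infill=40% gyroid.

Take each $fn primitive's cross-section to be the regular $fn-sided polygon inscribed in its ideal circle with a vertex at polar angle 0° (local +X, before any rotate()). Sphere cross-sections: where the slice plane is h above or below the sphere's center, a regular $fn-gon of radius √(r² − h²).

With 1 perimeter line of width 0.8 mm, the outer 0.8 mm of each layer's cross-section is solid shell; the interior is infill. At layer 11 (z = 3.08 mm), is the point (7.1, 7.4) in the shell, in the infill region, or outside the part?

shell

At z = 3.08 mm: the cube (footprint 8×9) is included at this height; the 10×15.5 cube at (-2.5, 6.5) contributes its full rectangle; Taking the intersection: the 10×15.5 cube at (-2.5, 6.5) partially overlaps the 8×9 cube; clipping to the common part keeps 18.75 mm² — 1 connected region; the sphere at (11.5, 11.5): section is a regular 16-gon, circumradius = √(r²−h²) = √(3.5²−0.42²) = 3.475; Taking the first minus the rest: starting from that combined region, the r=3.5 sphere at (11.5, 11.5) misses the remaining region (no effect) — 1 connected region. Overall, the cross-section is a single solid region. The nearest boundary edge runs (7.50, 9.00)→(7.50, 6.50); distance from the point to it = 0.40 mm. The point is inside the cross-section, 0.40 mm from the nearest boundary — within the 0.8 mm shell band (1 × 0.8).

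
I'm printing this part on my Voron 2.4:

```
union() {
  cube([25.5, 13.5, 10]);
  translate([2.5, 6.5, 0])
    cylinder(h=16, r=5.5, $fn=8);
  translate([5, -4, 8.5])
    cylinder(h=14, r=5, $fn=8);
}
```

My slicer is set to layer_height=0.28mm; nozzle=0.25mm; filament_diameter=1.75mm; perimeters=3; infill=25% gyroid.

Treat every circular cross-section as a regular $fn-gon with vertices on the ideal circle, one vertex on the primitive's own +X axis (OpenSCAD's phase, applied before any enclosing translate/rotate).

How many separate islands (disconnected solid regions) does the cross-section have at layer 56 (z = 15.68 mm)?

2

At z = 15.68 mm: the cube is absent (z outside [0, 10]); the r=5.5 cylinder at (2.5, 6.5) gives a regular 8-gon of circumradius 5.5 (constant along its height); the r=5 cylinder at (5, -4) gives a regular 8-gon of circumradius 5 (constant along its height); Combining (union): the 2 present regions are separate (no shared area or edge), so areas and boundary lengths simply add and each stays a separate island — 2 connected regions. Overall, the cross-section has 2 separate islands. Island count = 2.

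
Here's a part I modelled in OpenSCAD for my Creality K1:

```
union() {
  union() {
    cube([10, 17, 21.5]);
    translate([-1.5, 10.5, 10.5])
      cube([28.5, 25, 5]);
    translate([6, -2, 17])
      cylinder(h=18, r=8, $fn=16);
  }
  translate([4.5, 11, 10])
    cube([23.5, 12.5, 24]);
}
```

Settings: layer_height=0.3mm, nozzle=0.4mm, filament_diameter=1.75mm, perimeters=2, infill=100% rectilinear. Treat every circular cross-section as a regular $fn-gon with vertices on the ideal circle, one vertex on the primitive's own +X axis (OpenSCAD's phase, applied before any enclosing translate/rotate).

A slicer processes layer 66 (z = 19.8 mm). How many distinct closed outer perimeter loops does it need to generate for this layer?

1

At z = 19.8 mm: the cube is present — its section is the full 10×17 rectangle; the cube at (-1.5, 10.5) is absent (z outside [10.5, 15.5]); the r=8 cylinder at (6, -2) gives a regular 16-gon of circumradius 8 (constant along its height); Taking the union: the regions partially overlap (shared area 52.55 mm²), so overlapping operands fuse into one piece — 1 connected region; the 23.5×12.5 cube at (4.5, 11) contributes its full rectangle; Taking the union: the regions partially overlap (shared area 33.00 mm²), so overlapping operands fuse into one piece — 1 connected region. The result has 1 disconnected region.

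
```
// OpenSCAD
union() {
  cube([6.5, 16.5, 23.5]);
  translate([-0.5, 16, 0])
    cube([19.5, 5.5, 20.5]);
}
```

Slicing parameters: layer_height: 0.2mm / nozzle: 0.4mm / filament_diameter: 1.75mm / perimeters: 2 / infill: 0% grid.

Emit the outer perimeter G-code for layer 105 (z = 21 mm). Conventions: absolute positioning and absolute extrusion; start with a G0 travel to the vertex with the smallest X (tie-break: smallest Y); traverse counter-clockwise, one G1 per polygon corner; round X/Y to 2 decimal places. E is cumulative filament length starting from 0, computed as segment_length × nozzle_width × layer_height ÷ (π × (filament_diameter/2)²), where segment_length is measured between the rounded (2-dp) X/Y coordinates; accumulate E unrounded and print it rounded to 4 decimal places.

G0 X0.00 Y0.00 Z21.00
G1 X6.50 Y0.00 E0.2162
G1 X6.50 Y16.50 E0.7650
G1 X0.00 Y16.50 E0.9812
G1 X0.00 Y0.00 E1.5300

At z = 21 mm: the cube is present — its section is the full 6.5×16.5 rectangle; the cube at (-0.5, 16) is absent (z outside [0, 20.5]); Taking the union: only the 6.5×16.5 cube is present, so the union is just that shape — 1 connected region. The outline is a single polygon with 4 vertices. Extrusion per mm of travel: 0.4 × 0.2 / (π × 0.875²) = 0.033260. Accumulating E over each segment gives final E = 1.5300.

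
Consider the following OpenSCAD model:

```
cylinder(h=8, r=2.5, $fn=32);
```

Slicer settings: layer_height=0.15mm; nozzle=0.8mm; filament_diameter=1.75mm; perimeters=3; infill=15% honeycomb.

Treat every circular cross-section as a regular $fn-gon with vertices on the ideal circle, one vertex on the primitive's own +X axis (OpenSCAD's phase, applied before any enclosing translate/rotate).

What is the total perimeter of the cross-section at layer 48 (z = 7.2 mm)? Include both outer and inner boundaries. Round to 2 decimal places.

At z = 7.2 mm: the r=2.5 cylinder contributes a regular 32-gon of circumradius 2.5 (perimeter = 2·32·2.500·sin(180°/32) = 15.68 mm). Overall, the cross-section is a single solid region. Total boundary length (outer) = 15.68 mm.

15.68 mm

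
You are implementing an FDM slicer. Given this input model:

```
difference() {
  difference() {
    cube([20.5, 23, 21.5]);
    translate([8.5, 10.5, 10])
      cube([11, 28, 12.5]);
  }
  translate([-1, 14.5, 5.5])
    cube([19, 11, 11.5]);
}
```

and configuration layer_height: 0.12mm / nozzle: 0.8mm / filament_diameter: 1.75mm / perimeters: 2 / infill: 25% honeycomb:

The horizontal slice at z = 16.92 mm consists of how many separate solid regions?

At z = 16.92 mm: the cube (footprint 20.5×23) is included at this height; the cube at (8.5, 10.5) is present — its section is the full 11×28 rectangle; After the difference (first − rest): starting from the 20.5×23 cube, the 11×28 cube at (8.5, 10.5) partially overlaps it — only the 137.50 mm² overlap (of its 308.00 mm²) is removed, clipping the outline — 1 connected region; the 19×11 cube at (-1, 14.5) contributes its full rectangle; Subtracting the remaining from the first: starting from that combined region, the 19×11 cube at (-1, 14.5) partially overlaps it — only the 72.25 mm² overlap (of its 209.00 mm²) is removed, clipping the outline — 1 connected region. The result has 1 disconnected region.

1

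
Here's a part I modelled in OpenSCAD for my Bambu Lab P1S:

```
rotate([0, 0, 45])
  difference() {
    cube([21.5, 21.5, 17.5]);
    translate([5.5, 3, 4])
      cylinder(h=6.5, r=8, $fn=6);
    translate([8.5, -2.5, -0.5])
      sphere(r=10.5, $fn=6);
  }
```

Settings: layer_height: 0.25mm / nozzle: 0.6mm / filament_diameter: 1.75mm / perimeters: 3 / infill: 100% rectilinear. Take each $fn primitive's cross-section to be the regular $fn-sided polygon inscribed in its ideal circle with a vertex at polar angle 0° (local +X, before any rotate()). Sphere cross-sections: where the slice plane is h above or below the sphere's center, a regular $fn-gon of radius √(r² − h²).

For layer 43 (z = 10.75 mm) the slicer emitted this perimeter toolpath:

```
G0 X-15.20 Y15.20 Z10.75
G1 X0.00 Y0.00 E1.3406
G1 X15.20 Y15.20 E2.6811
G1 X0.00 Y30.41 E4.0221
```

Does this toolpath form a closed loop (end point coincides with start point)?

no

Start point (G0): (-15.20, 15.20). End point (last G1): the path does not return to the start — open.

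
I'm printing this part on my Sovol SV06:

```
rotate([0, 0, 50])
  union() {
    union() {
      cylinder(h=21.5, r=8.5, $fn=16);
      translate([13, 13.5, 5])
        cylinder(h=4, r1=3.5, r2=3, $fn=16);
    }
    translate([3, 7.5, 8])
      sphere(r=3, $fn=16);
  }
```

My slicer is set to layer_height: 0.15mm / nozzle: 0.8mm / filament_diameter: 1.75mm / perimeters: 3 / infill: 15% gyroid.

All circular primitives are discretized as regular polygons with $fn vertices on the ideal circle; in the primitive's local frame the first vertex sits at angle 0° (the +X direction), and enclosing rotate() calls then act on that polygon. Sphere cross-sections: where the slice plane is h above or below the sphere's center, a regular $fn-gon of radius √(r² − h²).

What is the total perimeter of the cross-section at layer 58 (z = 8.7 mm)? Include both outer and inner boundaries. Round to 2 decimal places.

At z = 8.7 mm: the cylinder: section is a regular 16-gon, circumradius r=8.5 (perimeter = 2·16·8.500·sin(180°/16) = 53.06 mm); the cone at (13, 13.5): at t=0.925 of its height the radius interpolates to r₁+(r₂−r₁)t = 3.038, giving a regular 16-gon of that circumradius (perimeter = 2·16·3.038·sin(180°/16) = 18.96 mm); Combining (union): the 2 present regions are separate (no shared area or edge), so areas and boundary lengths simply add and each stays a separate island — boundary = 72.03 mm; the r=3 sphere at (3, 7.5) slices to a regular 16-gon of circumradius 2.917 (√(r²−h²) with h=0.7 from center) (perimeter = 2·16·2.917·sin(180°/16) = 18.21 mm); Taking the union: the regions partially overlap (shared area 13.80 mm²), so the edge portions inside another operand are dropped and the merged outline is re-measured after clipping — boundary = 75.55 mm; (rotated 50° about Z; rotation is an isometry so areas/perimeters/island counts are preserved). Overall, the cross-section has 2 separate islands. Total boundary length (outer) = 75.55 mm.

75.55 mm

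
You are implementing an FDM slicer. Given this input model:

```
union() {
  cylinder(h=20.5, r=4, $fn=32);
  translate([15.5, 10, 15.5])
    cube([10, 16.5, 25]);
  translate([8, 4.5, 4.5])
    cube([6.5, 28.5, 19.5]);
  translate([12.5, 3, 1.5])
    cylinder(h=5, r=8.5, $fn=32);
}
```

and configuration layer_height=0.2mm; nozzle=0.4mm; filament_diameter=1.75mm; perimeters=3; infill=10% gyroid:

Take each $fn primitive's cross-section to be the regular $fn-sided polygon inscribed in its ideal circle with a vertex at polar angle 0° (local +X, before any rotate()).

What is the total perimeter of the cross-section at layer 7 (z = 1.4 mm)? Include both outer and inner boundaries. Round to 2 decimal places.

At z = 1.4 mm: the r=4 cylinder gives a regular 32-gon of circumradius 4 (constant along its height) (perimeter = 2·32·4.000·sin(180°/32) = 25.09 mm); the cube at (15.5, 10) is not intersected at this z (z outside [15.5, 40.5]); the cube at (8, 4.5) is absent (z outside [4.5, 24]); the cylinder at (12.5, 3) does not reach this height (z outside [1.5, 6.5]); Merging all regions: only the r=4 cylinder is present, so the union is just that shape — boundary = 25.09 mm. Overall, the cross-section is a single solid region. Total boundary length (outer) = 25.09 mm.

25.09 mm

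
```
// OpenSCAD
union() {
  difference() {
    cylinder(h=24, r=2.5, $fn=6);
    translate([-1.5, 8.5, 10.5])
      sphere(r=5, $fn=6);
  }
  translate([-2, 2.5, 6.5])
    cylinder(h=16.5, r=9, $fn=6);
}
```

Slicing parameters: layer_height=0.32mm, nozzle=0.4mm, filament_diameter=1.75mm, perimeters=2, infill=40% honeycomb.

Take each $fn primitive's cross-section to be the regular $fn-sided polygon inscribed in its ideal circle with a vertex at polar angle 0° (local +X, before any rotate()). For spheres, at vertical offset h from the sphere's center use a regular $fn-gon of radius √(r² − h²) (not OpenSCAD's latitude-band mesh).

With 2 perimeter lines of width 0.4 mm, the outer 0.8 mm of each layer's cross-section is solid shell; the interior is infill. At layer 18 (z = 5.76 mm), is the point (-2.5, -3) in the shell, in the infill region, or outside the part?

outside

At z = 5.76 mm: the cylinder: section is a regular 6-gon, circumradius r=2.5; the sphere at (-1.5, 8.5): section is a regular 6-gon, circumradius = √(r²−h²) = √(5²−4.74²) = 1.591; After the difference (first − rest): starting from the r=2.5 cylinder, the r=5 sphere at (-1.5, 8.5) misses the remaining region (no effect) — 1 connected region; the cylinder at (-2, 2.5) is not intersected at this z (z outside [6.5, 23]); Merging all regions: only that combined region is present, so the union is just that shape — 1 connected region. Overall, the cross-section is a single solid region. The nearest boundary edge runs (1.25, -2.17)→(-1.25, -2.17); distance from the point to it = 1.50 mm. The point is not inside any of the regions above, so it lies outside the cross-section (1.50 mm from the nearest boundary).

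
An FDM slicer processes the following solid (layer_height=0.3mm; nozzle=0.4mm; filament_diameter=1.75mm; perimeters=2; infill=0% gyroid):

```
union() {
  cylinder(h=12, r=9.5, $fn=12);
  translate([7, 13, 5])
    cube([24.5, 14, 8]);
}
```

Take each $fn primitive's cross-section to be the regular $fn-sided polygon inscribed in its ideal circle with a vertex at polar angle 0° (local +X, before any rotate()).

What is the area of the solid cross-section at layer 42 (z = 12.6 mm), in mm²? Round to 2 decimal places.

At z = 12.6 mm: the cylinder does not reach this height (z outside [0, 12]); the 24.5×14 cube at (7, 13) contributes its full rectangle (area 343.00 mm²); Merging all regions: only the 24.5×14 cube at (7, 13) is present, so the union is just that shape — area = 343.00 mm². Overall, the cross-section is a single solid region. Net area = 343.00 mm².

343.00 mm²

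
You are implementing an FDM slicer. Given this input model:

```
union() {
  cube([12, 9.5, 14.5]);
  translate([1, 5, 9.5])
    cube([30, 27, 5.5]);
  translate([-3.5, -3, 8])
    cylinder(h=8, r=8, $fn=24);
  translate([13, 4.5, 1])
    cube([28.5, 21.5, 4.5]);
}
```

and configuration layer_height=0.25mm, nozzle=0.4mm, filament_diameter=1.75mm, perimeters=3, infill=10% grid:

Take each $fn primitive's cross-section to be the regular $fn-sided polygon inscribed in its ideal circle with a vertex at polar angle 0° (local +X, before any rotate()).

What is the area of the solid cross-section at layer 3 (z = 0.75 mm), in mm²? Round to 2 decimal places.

At z = 0.75 mm: the cube (footprint 12×9.5) is included at this height (area 114.00 mm²); the cube at (1, 5) does not reach this height (z outside [9.5, 15]); the cylinder at (-3.5, -3) is not intersected at this z (z outside [8, 16]); the cube at (13, 4.5) is absent (z outside [1, 5.5]); Combining (union): only the 12×9.5 cube is present, so the union is just that shape — area = 114.00 mm². Overall, the cross-section is a single solid region. Net area = 114.00 mm².

114.00 mm²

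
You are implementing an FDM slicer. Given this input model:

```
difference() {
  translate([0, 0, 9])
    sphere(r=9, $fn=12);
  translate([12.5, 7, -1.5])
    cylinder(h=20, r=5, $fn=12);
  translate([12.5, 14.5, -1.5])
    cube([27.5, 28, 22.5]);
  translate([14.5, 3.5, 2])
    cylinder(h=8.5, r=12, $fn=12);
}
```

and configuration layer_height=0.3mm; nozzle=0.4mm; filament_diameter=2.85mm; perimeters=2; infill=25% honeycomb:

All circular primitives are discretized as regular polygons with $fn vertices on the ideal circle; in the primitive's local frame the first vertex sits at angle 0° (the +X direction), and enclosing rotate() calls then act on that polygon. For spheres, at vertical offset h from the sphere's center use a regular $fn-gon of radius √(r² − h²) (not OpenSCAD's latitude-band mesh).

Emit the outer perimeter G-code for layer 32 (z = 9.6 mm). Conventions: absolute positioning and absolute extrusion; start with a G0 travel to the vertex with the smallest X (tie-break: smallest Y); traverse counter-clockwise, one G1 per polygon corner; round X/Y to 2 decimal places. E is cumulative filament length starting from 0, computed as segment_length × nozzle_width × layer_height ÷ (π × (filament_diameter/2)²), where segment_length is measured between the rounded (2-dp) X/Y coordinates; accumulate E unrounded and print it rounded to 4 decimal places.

At z = 9.6 mm: the r=9 sphere contributes a regular 12-gon of circumradius √(9²−0.6²) = 8.980; the r=5 cylinder at (12.5, 7) gives a regular 12-gon of circumradius 5 (constant along its height); the cube at (12.5, 14.5) is present — its section is the full 27.5×28 rectangle; the cylinder at (14.5, 3.5): section is a regular 12-gon, circumradius r=12; After the difference (first − rest): starting from the r=9 sphere, the r=5 cylinder at (12.5, 7) misses the remaining region (no effect); the 27.5×28 cube at (12.5, 14.5) misses the remaining region (no effect); the r=12 cylinder at (14.5, 3.5) partially overlaps it — only the 53.07 mm² overlap (of its 432.00 mm²) is removed, clipping the outline — 1 connected region. The outline is a single polygon with 12 vertices. Extrusion per mm of travel: 0.4 × 0.3 / (π × 1.425²) = 0.018811. Accumulating E over each segment gives final E = 1.0289.

G0 X-8.98 Y0.00 Z9.60
G1 X-7.78 Y-4.49 E0.0874
G1 X-4.49 Y-7.78 E0.1749
G1 X0.00 Y-8.98 E0.2624
G1 X4.49 Y-7.78 E0.3498
G1 X6.94 Y-5.33 E0.4150
G1 X4.11 Y-2.50 E0.4903
G1 X2.50 Y3.50 E0.6071
G1 X3.70 Y7.99 E0.6945
G1 X0.00 Y8.98 E0.7666
G1 X-4.49 Y7.78 E0.8540
G1 X-7.78 Y4.49 E0.9415
G1 X-8.98 Y0.00 E1.0289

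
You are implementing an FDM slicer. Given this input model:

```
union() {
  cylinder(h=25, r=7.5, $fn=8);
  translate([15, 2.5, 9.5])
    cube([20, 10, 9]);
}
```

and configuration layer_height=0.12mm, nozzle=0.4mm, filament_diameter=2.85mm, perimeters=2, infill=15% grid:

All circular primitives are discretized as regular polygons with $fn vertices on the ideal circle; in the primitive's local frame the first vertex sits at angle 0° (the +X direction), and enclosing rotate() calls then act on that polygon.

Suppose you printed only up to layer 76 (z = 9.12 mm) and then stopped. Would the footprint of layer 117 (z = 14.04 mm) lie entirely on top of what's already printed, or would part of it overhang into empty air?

Compare the two slices. At z = 9.12: the r=7.5 cylinder contributes a regular 8-gon of circumradius 7.5 (area = (8/2)·7.500²·sin(360°/8) = 159.10 mm²); the cube at (15, 2.5) is absent (z outside [9.5, 18.5]); Combining (union): only the r=7.5 cylinder is present, so the union is just that shape — area = 159.10 mm². At z = 14.04: the r=7.5 cylinder contributes a regular 8-gon of circumradius 7.5 (area = (8/2)·7.500²·sin(360°/8) = 159.10 mm²); the cube at (15, 2.5) (footprint 20×10) is included at this height (area 200.00 mm²); Combining (union): the 2 present regions are separate (no shared area or edge), so areas and boundary lengths simply add and each stays a separate island — area = 359.10 mm². Checking containment: at z = 14.04 the cross-section extends beyond the z = 9.12 cross-section by about 200.00 mm².

part overhangs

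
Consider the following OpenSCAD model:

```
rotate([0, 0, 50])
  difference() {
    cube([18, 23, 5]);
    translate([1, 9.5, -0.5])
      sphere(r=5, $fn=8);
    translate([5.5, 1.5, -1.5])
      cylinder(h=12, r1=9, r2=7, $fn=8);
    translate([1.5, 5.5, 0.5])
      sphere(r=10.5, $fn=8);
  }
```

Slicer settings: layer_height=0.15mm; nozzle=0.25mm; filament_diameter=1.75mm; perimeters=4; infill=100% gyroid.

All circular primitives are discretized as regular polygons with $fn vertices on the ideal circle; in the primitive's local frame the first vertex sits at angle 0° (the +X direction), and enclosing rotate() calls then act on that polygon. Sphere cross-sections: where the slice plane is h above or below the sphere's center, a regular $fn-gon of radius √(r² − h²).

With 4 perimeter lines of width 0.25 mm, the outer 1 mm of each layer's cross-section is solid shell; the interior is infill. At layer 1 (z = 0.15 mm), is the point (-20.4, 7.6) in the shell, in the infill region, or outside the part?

outside

At z = 0.15 mm: the cube (footprint 18×23) is included at this height; the sphere at (1, 9.5): section is a regular 8-gon, circumradius = √(r²−h²) = √(5²−0.65²) = 4.958; the cone at (5.5, 1.5) (r1=9→r2=7) has section circumradius 8.725 here — a regular 8-gon; the r=10.5 sphere at (1.5, 5.5) slices to a regular 8-gon of circumradius 10.494 (√(r²−h²) with h=0.35 from center); Taking the first minus the rest: starting from the 18×23 cube, the r=5 sphere at (1, 9.5) partially overlaps it — only the 44.26 mm² overlap (of its 69.52 mm²) is removed, clipping the outline; the cone at (5.5, 1.5) partially overlaps it — only the 96.35 mm² overlap (of its 215.32 mm²) is removed, clipping the outline; the r=10.5 sphere at (1.5, 5.5) partially overlaps it — only the 28.32 mm² overlap (of its 311.49 mm²) is removed, clipping the outline — 1 connected region; (rotated 50° about Z; rotation is an isometry so areas/perimeters/island counts are preserved). Overall, the cross-section is a single solid region. Undo the 50° rotation: the query point maps to (-7.291, 20.512) in the un-rotated model frame. The nearest boundary edge runs (0.00, 15.37)→(0.00, 23.00); distance from the point to it = 7.29 mm. The point is not inside any of the regions above, so it lies outside the cross-section (7.29 mm from the nearest boundary).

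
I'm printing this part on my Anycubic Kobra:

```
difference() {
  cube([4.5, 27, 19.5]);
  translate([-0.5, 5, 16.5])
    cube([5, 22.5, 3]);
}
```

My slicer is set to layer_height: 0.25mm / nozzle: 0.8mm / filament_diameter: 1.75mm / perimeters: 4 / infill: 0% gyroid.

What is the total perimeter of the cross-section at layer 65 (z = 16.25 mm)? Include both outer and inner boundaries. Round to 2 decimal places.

63.00 mm

At z = 16.25 mm: the cube is present — its section is the full 4.5×27 rectangle (perimeter 63.00 mm); the cube at (-0.5, 5) is not intersected at this z (z outside [16.5, 19.5]); Taking the first minus the rest: none of the subtracted shapes is present at this height, so the 4.5×27 cube is unchanged — boundary = 63.00 mm. Overall, the cross-section is a single solid region. Total boundary length (outer) = 63.00 mm.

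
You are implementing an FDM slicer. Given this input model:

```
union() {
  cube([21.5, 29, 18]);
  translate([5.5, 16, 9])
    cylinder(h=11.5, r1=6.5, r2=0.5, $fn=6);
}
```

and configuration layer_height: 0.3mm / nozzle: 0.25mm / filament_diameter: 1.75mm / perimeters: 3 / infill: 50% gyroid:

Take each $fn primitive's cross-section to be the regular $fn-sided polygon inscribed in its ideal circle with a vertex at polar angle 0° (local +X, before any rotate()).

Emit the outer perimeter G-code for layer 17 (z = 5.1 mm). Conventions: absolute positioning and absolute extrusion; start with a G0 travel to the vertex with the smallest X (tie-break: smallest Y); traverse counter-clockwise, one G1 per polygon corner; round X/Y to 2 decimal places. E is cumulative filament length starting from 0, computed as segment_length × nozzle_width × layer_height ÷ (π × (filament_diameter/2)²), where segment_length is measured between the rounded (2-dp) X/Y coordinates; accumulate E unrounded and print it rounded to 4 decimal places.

G0 X0.00 Y0.00 Z5.10
G1 X21.50 Y0.00 E0.6704
G1 X21.50 Y29.00 E1.5747
G1 X0.00 Y29.00 E2.2451
G1 X0.00 Y0.00 E3.1493

At z = 5.1 mm: the cube (footprint 21.5×29) is included at this height; the cone at (5.5, 16) is not intersected at this z (z outside [9, 20.5]); Merging all regions: only the 21.5×29 cube is present, so the union is just that shape — 1 connected region. The outline is a single polygon with 4 vertices. Extrusion per mm of travel: 0.25 × 0.3 / (π × 0.875²) = 0.031181. Accumulating E over each segment gives final E = 3.1493.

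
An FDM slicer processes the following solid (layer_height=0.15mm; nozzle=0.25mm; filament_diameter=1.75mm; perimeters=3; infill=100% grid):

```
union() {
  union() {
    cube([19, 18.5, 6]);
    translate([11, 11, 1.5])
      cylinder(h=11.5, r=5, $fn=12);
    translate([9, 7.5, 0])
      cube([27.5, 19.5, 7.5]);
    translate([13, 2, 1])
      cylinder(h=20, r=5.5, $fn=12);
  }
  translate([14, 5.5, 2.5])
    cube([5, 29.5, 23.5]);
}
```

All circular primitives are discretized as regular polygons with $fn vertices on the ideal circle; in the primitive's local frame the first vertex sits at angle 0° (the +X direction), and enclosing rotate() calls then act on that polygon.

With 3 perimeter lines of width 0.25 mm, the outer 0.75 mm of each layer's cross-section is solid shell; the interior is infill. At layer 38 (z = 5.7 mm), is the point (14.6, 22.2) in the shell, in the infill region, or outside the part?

infill

At z = 5.7 mm: the cube is present — its section is the full 19×18.5 rectangle; the cylinder at (11, 11): section is a regular 12-gon, circumradius r=5; the 27.5×19.5 cube at (9, 7.5) contributes its full rectangle; the r=5.5 cylinder at (13, 2) contributes a regular 12-gon of circumradius 5.5; Merging all regions: the regions partially overlap (shared area 251.30 mm²), so overlapping operands fuse into one piece — 1 connected region; the 5×29.5 cube at (14, 5.5) contributes its full rectangle; Combining (union): the regions partially overlap (shared area 107.50 mm²), so overlapping operands fuse into one piece — 1 connected region. Overall, the cross-section is a single solid region. The nearest boundary edge runs (9.00, 27.00)→(14.00, 27.00); distance from the point to it = 4.84 mm. The point is inside the cross-section and 4.84 mm from the nearest boundary — more than the 0.75 mm shell width (3 × 0.25), so it's in the infill interior.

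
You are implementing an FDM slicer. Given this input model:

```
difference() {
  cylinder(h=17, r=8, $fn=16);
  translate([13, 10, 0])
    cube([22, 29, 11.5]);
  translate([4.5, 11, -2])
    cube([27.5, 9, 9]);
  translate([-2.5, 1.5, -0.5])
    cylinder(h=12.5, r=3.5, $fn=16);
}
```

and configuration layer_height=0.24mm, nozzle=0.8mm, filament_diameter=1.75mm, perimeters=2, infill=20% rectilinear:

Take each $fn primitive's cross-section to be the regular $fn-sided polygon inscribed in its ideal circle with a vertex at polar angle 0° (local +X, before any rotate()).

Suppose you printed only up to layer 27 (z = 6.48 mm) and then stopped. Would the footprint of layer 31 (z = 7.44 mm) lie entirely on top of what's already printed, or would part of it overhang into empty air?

entirely on top

Compare the two slices. At z = 6.48: the r=8 cylinder gives a regular 16-gon of circumradius 8 (constant along its height) (area = (16/2)·8.000²·sin(360°/16) = 195.93 mm²); the cube at (13, 10) (footprint 22×29) is included at this height (area 638.00 mm²); the cube at (4.5, 11) is present — its section is the full 27.5×9 rectangle (area 247.50 mm²); the cylinder at (-2.5, 1.5): section is a regular 16-gon, circumradius r=3.5 (area = (16/2)·3.500²·sin(360°/16) = 37.50 mm²); Subtracting the remaining from the first: starting from the r=8 cylinder (195.93 mm²), the 22×29 cube at (13, 10) misses the remaining region (no effect); the 27.5×9 cube at (4.5, 11) misses the remaining region (no effect); the r=3.5 cylinder at (-2.5, 1.5) lies wholly inside it (removes its full 37.50 mm² and its 21.85 mm outline becomes a hole wall) — area = 158.43 mm². At z = 7.44: the r=8 cylinder contributes a regular 16-gon of circumradius 8 (area = (16/2)·8.000²·sin(360°/16) = 195.93 mm²); the cube at (13, 10) is present — its section is the full 22×29 rectangle (area 638.00 mm²); the cube at (4.5, 11) is not intersected at this z (z outside [-2, 7]); the r=3.5 cylinder at (-2.5, 1.5) gives a regular 16-gon of circumradius 3.5 (constant along its height) (area = (16/2)·3.500²·sin(360°/16) = 37.50 mm²); Taking the first minus the rest: starting from the r=8 cylinder (195.93 mm²), the 22×29 cube at (13, 10) misses the remaining region (no effect); the r=3.5 cylinder at (-2.5, 1.5) lies wholly inside it (removes its full 37.50 mm² and its 21.85 mm outline becomes a hole wall) — area = 158.43 mm². Checking containment: the cross-section at z = 7.44 is a subset of the cross-section at z = 6.48.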